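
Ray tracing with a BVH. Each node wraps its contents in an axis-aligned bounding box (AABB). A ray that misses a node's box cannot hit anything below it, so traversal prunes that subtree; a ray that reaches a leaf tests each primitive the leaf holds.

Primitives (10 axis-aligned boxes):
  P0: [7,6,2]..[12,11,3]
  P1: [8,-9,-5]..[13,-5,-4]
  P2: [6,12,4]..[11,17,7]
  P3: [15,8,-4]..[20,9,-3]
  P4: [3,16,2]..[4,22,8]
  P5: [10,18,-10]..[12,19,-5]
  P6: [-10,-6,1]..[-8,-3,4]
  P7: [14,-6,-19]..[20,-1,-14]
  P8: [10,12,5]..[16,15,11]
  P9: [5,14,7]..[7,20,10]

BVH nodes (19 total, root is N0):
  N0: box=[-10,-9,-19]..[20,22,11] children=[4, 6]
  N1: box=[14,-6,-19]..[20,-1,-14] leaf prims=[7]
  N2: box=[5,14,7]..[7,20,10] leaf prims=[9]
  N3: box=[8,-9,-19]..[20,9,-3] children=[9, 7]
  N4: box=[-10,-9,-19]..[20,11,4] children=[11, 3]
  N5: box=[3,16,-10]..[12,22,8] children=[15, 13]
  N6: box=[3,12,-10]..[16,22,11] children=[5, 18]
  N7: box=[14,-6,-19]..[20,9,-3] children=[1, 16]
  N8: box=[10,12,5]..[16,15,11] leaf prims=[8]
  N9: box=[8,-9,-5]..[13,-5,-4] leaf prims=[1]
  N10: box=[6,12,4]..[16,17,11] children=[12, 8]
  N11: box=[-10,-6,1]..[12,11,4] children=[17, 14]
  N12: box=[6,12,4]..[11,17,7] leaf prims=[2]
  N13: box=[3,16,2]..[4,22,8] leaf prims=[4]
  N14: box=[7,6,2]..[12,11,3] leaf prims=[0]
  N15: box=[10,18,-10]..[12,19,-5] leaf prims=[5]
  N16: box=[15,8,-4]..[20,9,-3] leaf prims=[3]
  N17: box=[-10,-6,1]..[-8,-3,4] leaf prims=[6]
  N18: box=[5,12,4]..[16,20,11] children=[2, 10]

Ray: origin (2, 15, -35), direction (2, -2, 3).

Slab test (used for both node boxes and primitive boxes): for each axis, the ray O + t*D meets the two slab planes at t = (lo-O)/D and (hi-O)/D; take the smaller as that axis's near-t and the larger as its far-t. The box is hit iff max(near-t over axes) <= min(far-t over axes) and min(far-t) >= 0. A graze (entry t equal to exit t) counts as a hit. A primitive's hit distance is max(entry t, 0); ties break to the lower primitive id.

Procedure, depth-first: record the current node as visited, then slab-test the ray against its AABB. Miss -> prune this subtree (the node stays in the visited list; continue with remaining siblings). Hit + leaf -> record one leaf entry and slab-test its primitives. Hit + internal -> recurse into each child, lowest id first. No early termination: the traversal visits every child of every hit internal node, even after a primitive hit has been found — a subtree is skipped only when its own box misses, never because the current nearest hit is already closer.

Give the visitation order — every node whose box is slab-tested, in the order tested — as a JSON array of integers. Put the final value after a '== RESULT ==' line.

Trace the traversal:
N0 x:[-6,9] y:[-7/2,12] z:[16/3,46/3] -> hit [16/3,9], descend [4, 6]
  N4 x:[-6,9] y:[2,12] z:[16/3,13] -> hit [16/3,9], descend [3, 11]
    N3 x:[3,9] y:[3,12] z:[16/3,32/3] -> hit [16/3,9], descend [7, 9]
      N7 x:[6,9] y:[3,21/2] z:[16/3,32/3] -> hit [6,9], descend [1, 16]
        N1 x:[6,9] y:[8,21/2] z:[16/3,7] -> miss, prune
        N16 x:[13/2,9] y:[3,7/2] z:[31/3,32/3] -> miss, prune
      N9 x:[3,11/2] y:[10,12] z:[10,31/3] -> miss, prune
    N11 x:[-6,5] y:[2,21/2] z:[12,13] -> miss, prune
  N6 x:[1/2,7] y:[-7/2,3/2] z:[25/3,46/3] -> miss, prune

order=[0, 4, 3, 7, 1, 16, 9, 11, 6]  |boxes|=9  |leaves|=0  hit=miss

== RESULT ==
[0, 4, 3, 7, 1, 16, 9, 11, 6]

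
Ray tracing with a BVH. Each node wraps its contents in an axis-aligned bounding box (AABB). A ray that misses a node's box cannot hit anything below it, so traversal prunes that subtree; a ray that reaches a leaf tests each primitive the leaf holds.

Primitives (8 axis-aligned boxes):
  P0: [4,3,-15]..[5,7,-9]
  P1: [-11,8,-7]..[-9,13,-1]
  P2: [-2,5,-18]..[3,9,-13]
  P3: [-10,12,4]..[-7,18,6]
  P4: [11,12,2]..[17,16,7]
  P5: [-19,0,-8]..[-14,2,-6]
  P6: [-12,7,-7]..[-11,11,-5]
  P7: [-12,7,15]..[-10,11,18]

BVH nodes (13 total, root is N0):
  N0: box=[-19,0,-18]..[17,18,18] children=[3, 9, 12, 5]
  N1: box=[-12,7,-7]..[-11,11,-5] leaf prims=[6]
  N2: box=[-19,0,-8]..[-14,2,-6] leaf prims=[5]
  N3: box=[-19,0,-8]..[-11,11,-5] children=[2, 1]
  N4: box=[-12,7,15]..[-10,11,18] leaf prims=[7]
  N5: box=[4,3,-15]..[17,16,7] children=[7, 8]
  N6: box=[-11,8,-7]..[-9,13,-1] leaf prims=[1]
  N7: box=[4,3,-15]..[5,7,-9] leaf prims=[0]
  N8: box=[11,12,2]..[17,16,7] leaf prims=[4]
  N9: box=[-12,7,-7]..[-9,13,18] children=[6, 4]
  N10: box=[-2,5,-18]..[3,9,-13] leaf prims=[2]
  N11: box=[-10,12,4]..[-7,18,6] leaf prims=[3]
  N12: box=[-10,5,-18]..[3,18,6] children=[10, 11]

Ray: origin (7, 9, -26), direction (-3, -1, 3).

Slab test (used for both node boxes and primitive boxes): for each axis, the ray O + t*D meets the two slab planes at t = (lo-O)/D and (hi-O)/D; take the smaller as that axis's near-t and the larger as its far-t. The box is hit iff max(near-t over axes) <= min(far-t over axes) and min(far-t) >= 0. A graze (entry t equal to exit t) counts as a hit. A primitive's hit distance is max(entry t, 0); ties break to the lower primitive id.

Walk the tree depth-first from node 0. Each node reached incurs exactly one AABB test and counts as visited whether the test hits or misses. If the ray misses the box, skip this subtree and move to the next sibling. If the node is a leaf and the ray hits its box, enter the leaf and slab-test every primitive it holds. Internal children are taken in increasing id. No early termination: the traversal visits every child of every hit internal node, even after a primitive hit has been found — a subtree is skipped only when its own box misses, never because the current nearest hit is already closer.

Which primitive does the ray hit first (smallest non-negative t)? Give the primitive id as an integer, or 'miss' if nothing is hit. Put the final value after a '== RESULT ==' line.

Trace the traversal:
N0 x:[-10/3,26/3] y:[-9,9] z:[8/3,44/3] -> hit [8/3,26/3], descend [3, 5, 9, 12]
  N3 x:[6,26/3] y:[-2,9] z:[6,7] -> hit [6,7], descend [1, 2]
    N1 x:[6,19/3] y:[-2,2] z:[19/3,7] -> miss, prune
    N2 x:[7,26/3] y:[7,9] z:[6,20/3] -> miss, prune
  N5 x:[-10/3,1] y:[-7,6] z:[11/3,11] -> miss, prune
  N9 x:[16/3,19/3] y:[-4,2] z:[19/3,44/3] -> miss, prune
  N12 x:[4/3,17/3] y:[-9,4] z:[8/3,32/3] -> hit [8/3,4], descend [10, 11]
    N10 x:[4/3,3] y:[0,4] z:[8/3,13/3] -> hit [8/3,3] leaf, test {P2@t=8/3}
    N11 x:[14/3,17/3] y:[-9,-3] z:[10,32/3] -> miss, prune

Visited [0, 3, 1, 2, 5, 9, 12, 10, 11]. Tests: 9 box, 1 leaf. Nearest: P2.

== RESULT ==
2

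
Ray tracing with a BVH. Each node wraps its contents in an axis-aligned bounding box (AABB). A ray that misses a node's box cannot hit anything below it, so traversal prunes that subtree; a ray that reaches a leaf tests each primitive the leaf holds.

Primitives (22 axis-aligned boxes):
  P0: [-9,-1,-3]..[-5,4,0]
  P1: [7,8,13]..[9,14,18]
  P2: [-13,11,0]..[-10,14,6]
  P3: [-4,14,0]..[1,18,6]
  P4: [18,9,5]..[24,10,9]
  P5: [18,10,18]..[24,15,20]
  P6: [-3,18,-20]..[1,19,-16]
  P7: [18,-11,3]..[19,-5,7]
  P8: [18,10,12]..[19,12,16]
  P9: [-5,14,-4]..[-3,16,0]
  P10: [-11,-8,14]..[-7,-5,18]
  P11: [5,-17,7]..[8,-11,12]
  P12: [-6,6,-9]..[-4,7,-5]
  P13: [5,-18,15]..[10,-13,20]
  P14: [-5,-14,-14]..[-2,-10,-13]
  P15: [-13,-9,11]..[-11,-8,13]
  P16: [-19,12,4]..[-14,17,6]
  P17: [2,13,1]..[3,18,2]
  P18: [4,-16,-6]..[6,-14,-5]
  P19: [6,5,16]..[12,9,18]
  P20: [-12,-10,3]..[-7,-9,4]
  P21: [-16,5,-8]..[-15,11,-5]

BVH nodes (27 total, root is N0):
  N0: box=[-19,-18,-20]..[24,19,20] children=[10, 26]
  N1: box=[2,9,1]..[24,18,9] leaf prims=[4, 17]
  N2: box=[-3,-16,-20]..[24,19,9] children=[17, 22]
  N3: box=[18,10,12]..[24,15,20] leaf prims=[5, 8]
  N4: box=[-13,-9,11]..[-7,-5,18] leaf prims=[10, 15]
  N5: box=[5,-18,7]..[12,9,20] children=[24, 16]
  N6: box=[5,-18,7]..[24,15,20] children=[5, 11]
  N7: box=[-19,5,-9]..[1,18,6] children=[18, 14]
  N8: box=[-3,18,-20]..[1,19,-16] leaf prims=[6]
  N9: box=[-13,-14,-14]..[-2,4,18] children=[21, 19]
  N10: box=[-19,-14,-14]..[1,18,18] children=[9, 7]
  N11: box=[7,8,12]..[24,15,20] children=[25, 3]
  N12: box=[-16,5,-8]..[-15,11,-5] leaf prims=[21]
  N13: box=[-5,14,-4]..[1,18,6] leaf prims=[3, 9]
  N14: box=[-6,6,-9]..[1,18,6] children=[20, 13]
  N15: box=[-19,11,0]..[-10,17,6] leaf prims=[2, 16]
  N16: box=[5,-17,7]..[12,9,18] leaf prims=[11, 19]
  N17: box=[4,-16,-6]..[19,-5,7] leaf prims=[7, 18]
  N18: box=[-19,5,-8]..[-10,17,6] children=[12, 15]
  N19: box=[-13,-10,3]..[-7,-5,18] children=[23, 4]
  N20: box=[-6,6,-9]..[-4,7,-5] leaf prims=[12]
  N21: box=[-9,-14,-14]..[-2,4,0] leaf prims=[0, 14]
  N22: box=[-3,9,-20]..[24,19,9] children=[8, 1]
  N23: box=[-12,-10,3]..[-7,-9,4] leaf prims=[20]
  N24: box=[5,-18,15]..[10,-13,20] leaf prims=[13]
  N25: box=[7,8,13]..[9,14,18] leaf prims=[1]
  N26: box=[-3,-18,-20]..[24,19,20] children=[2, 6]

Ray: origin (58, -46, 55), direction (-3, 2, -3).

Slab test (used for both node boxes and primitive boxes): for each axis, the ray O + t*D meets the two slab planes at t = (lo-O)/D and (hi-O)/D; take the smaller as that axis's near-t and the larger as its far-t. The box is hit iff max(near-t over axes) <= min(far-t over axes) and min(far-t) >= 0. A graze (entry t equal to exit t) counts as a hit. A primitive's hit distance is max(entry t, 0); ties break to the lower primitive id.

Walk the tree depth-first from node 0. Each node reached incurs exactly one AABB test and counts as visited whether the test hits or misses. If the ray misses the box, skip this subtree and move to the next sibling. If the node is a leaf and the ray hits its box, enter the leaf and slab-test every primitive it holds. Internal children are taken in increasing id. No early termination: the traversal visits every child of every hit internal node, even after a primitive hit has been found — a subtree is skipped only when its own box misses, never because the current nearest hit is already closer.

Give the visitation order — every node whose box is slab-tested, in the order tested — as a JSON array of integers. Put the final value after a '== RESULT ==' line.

Traverse from the root:
N0 x:[34/3,77/3] y:[14,65/2] z:[35/3,25] -> hit [14,25], descend [10, 26]
  N10 x:[19,77/3] y:[16,32] z:[37/3,23] -> hit [19,23], descend [7, 9]
    N7 x:[19,77/3] y:[51/2,32] z:[49/3,64/3] -> miss, prune
    N9 x:[20,71/3] y:[16,25] z:[37/3,23] -> hit [20,23], descend [19, 21]
      N19 x:[65/3,71/3] y:[18,41/2] z:[37/3,52/3] -> miss, prune
      N21 x:[20,67/3] y:[16,25] z:[55/3,23] -> hit [20,67/3] leaf, test {P0(miss), P14(miss)}
  N26 x:[34/3,61/3] y:[14,65/2] z:[35/3,25] -> hit [14,61/3], descend [2, 6]
    N2 x:[34/3,61/3] y:[15,65/2] z:[46/3,25] -> hit [46/3,61/3], descend [17, 22]
      N17 x:[13,18] y:[15,41/2] z:[16,61/3] -> hit [16,18] leaf, test {P7(miss), P18(miss)}
      N22 x:[34/3,61/3] y:[55/2,65/2] z:[46/3,25] -> miss, prune
    N6 x:[34/3,53/3] y:[14,61/2] z:[35/3,16] -> hit [14,16], descend [5, 11]
      N5 x:[46/3,53/3] y:[14,55/2] z:[35/3,16] -> hit [46/3,16], descend [16, 24]
        N16 x:[46/3,53/3] y:[29/2,55/2] z:[37/3,16] -> hit [46/3,16] leaf, test {P11(miss), P19(miss)}
        N24 x:[16,53/3] y:[14,33/2] z:[35/3,40/3] -> miss, prune
      N11 x:[34/3,17] y:[27,61/2] z:[35/3,43/3] -> miss, prune

order=[0, 10, 7, 9, 19, 21, 26, 2, 17, 22, 6, 5, 16, 24, 11]  |boxes|=15  |leaves|=3  hit=miss

== RESULT ==
[0, 10, 7, 9, 19, 21, 26, 2, 17, 22, 6, 5, 16, 24, 11]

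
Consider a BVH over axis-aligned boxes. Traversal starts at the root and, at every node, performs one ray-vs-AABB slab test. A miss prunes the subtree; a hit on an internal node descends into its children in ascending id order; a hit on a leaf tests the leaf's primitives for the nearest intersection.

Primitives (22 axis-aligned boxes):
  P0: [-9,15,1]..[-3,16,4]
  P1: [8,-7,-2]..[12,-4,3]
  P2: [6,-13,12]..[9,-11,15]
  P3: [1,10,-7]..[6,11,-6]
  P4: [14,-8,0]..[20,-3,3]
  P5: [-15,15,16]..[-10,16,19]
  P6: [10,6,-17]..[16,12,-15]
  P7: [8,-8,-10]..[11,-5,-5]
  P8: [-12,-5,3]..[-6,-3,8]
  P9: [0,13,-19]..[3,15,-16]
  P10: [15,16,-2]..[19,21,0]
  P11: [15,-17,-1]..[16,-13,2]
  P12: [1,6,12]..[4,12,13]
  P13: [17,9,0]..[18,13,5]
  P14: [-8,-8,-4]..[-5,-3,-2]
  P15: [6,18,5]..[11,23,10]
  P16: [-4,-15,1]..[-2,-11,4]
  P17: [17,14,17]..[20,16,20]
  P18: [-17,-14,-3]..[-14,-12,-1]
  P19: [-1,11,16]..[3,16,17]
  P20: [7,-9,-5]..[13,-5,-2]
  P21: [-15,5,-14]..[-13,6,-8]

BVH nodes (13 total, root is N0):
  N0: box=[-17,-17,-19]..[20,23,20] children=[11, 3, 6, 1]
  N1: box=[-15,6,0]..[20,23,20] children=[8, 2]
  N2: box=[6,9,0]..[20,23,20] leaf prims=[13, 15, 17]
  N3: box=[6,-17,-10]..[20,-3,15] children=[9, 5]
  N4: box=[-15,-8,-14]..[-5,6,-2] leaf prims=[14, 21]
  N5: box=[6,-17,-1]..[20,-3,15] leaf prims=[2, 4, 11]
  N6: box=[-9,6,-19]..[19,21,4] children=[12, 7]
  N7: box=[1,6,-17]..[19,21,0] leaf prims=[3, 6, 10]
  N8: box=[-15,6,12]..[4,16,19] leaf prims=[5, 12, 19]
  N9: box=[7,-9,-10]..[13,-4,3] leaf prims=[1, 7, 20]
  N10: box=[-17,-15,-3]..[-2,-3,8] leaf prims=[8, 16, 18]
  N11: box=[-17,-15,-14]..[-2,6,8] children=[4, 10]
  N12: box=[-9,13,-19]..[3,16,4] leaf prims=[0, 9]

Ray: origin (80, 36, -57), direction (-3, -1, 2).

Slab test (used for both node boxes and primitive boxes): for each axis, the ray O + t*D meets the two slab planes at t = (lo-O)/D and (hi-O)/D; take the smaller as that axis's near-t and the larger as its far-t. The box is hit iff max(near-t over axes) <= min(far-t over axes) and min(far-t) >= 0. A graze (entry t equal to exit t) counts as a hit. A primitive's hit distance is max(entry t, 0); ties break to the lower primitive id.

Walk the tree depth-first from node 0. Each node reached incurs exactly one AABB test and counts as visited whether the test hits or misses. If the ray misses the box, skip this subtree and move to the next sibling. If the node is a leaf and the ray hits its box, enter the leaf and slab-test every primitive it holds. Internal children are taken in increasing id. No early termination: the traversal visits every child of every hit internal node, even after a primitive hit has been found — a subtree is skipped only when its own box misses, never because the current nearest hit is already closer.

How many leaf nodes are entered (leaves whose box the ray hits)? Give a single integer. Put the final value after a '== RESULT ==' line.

Walk:
N0 x:[20,97/3] y:[13,53] z:[19,77/2] -> hit [20,97/3], descend [1, 3, 6, 11]
  N1 x:[20,95/3] y:[13,30] z:[57/2,77/2] -> hit [57/2,30], descend [2, 8]
    N2 x:[20,74/3] y:[13,27] z:[57/2,77/2] -> miss, prune
    N8 x:[76/3,95/3] y:[20,30] z:[69/2,38] -> miss, prune
  N3 x:[20,74/3] y:[39,53] z:[47/2,36] -> miss, prune
  N6 x:[61/3,89/3] y:[15,30] z:[19,61/2] -> hit [61/3,89/3], descend [7, 12]
    N7 x:[61/3,79/3] y:[15,30] z:[20,57/2] -> hit [61/3,79/3] leaf, test {P3@t=25, P6(miss), P10(miss)}
    N12 x:[77/3,89/3] y:[20,23] z:[19,61/2] -> miss, prune
  N11 x:[82/3,97/3] y:[30,51] z:[43/2,65/2] -> hit [30,97/3], descend [4, 10]
    N4 x:[85/3,95/3] y:[30,44] z:[43/2,55/2] -> miss, prune
    N10 x:[82/3,97/3] y:[39,51] z:[27,65/2] -> miss, prune

order=[0, 1, 2, 8, 3, 6, 7, 12, 11, 4, 10]  |boxes|=11  |leaves|=1  hit=P3

== RESULT ==
1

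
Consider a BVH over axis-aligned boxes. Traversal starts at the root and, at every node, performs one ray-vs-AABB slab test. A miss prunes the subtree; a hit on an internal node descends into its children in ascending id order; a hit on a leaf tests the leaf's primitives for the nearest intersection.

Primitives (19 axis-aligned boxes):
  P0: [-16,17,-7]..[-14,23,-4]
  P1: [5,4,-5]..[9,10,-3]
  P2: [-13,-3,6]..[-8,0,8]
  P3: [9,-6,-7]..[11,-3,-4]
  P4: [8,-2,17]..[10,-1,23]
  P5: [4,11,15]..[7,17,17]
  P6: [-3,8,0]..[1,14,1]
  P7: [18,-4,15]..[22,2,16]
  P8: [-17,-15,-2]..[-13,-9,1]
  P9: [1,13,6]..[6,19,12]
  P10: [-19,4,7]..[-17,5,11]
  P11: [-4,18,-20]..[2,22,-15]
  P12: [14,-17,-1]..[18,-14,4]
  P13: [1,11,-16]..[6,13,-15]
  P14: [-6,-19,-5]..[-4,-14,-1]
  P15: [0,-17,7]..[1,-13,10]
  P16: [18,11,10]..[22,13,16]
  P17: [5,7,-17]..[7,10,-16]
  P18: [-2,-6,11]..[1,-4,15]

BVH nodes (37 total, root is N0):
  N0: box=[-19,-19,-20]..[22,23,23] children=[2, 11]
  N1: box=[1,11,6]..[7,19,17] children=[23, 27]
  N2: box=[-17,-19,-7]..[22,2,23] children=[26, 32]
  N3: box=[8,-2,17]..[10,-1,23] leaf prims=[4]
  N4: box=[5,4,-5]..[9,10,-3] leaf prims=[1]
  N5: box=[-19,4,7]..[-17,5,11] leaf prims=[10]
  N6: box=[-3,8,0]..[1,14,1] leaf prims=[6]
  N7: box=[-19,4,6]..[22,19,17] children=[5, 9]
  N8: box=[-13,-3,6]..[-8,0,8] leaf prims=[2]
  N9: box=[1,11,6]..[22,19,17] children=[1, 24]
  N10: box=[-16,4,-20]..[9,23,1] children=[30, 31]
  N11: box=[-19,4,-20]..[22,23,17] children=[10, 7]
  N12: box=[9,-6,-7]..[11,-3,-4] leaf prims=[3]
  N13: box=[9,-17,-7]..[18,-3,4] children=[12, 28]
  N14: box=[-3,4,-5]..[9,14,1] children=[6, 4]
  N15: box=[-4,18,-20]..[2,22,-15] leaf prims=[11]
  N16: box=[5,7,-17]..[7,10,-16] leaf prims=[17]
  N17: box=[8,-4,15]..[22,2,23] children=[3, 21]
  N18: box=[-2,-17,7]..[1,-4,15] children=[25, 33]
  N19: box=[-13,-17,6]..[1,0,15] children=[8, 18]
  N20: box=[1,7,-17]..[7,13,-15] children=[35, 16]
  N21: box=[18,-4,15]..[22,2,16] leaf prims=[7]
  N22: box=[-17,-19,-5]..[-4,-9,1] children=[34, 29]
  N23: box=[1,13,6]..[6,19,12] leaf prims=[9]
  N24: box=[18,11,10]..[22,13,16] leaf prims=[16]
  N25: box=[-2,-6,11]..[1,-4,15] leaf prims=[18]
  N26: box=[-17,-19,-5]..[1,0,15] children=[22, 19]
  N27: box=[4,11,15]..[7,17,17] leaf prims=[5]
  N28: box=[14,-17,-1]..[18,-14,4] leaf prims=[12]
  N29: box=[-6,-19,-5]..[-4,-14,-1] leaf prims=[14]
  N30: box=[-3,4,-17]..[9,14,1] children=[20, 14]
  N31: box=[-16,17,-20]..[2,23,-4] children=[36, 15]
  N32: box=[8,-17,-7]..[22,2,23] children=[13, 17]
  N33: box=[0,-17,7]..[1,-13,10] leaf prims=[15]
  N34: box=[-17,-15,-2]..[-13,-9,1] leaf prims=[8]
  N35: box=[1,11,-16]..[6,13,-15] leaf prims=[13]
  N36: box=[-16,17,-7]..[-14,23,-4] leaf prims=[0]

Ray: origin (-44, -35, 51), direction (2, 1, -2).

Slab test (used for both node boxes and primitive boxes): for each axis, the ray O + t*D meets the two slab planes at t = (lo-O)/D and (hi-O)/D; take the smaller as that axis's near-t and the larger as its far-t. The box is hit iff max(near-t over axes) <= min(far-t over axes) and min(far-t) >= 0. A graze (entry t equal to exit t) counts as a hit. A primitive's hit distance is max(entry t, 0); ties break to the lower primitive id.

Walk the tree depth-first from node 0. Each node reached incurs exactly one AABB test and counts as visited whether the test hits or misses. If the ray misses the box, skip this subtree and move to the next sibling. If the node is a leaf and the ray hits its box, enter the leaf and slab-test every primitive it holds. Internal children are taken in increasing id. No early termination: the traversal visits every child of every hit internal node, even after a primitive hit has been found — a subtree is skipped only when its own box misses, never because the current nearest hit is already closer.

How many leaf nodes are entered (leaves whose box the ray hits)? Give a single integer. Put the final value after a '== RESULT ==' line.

Traverse from the root:
N0 x:[25/2,33] y:[16,58] z:[14,71/2] -> hit [16,33], descend [2, 11]
  N2 x:[27/2,33] y:[16,37] z:[14,29] -> hit [16,29], descend [26, 32]
    N26 x:[27/2,45/2] y:[16,35] z:[18,28] -> hit [18,45/2], descend [19, 22]
      N19 x:[31/2,45/2] y:[18,35] z:[18,45/2] -> hit [18,45/2], descend [8, 18]
        N8 x:[31/2,18] y:[32,35] z:[43/2,45/2] -> miss, prune
        N18 x:[21,45/2] y:[18,31] z:[18,22] -> hit [21,22], descend [25, 33]
          N25 x:[21,45/2] y:[29,31] z:[18,20] -> miss, prune
          N33 x:[22,45/2] y:[18,22] z:[41/2,22] -> hit [22,22] leaf, test {P15@t=22}
      N22 x:[27/2,20] y:[16,26] z:[25,28] -> miss, prune
    N32 x:[26,33] y:[18,37] z:[14,29] -> hit [26,29], descend [13, 17]
      N13 x:[53/2,31] y:[18,32] z:[47/2,29] -> hit [53/2,29], descend [12, 28]
        N12 x:[53/2,55/2] y:[29,32] z:[55/2,29] -> miss, prune
        N28 x:[29,31] y:[18,21] z:[47/2,26] -> miss, prune
      N17 x:[26,33] y:[31,37] z:[14,18] -> miss, prune
  N11 x:[25/2,33] y:[39,58] z:[17,71/2] -> miss, prune

Visited [0, 2, 26, 19, 8, 18, 25, 33, 22, 32, 13, 12, 28, 17, 11]. Tests: 15 box, 1 leaf. Nearest: P15.

== RESULT ==
1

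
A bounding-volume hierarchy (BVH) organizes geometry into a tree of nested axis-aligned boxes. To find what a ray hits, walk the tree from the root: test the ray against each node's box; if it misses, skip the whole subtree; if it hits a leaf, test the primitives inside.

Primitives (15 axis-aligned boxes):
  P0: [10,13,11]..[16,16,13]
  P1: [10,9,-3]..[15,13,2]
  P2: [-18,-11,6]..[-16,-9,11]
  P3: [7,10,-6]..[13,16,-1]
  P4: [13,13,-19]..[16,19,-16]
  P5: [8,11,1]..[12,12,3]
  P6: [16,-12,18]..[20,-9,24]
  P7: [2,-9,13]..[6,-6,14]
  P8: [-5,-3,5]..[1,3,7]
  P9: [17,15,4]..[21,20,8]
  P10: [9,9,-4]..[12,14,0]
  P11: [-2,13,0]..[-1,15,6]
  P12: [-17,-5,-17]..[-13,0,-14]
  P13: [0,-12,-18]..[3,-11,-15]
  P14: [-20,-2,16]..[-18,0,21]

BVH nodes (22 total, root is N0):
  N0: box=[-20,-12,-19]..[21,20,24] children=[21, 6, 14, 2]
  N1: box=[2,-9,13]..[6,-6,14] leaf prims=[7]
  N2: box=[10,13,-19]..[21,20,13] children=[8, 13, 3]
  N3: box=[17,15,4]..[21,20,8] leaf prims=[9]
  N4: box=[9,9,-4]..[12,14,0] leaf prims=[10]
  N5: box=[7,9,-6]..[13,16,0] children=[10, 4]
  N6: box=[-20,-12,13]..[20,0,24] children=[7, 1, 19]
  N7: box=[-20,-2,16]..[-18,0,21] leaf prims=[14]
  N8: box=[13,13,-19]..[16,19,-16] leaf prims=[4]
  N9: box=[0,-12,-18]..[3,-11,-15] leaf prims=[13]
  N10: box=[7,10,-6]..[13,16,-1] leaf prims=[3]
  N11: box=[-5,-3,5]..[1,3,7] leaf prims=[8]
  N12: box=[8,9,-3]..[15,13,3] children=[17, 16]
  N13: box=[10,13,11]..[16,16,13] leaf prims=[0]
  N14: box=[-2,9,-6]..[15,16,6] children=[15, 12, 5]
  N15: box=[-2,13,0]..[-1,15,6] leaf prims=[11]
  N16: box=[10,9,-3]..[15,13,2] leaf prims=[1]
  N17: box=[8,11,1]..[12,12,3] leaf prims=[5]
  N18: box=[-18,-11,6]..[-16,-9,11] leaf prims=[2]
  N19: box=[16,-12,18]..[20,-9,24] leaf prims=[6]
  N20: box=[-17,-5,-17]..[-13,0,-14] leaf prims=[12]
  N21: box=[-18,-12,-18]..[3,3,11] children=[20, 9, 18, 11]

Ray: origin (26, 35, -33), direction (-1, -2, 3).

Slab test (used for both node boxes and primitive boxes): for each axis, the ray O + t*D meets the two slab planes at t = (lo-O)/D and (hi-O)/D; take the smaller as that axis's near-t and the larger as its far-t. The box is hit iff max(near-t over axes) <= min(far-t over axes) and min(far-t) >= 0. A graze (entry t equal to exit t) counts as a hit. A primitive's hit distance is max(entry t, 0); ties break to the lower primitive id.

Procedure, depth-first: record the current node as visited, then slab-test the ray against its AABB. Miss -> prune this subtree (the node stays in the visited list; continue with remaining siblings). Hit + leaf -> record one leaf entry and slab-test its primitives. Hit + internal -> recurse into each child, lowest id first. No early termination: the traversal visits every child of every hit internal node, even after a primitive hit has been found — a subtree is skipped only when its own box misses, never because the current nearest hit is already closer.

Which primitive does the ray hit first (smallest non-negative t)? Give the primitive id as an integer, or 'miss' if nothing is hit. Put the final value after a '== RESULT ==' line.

Traverse from the root:
N0 x:[5,46] y:[15/2,47/2] z:[14/3,19] -> hit [15/2,19], descend [2, 6, 14, 21]
  N2 x:[5,16] y:[15/2,11] z:[14/3,46/3] -> hit [15/2,11], descend [3, 8, 13]
    N3 x:[5,9] y:[15/2,10] z:[37/3,41/3] -> miss, prune
    N8 x:[10,13] y:[8,11] z:[14/3,17/3] -> miss, prune
    N13 x:[10,16] y:[19/2,11] z:[44/3,46/3] -> miss, prune
  N6 x:[6,46] y:[35/2,47/2] z:[46/3,19] -> hit [35/2,19], descend [1, 7, 19]
    N1 x:[20,24] y:[41/2,22] z:[46/3,47/3] -> miss, prune
    N7 x:[44,46] y:[35/2,37/2] z:[49/3,18] -> miss, prune
    N19 x:[6,10] y:[22,47/2] z:[17,19] -> miss, prune
  N14 x:[11,28] y:[19/2,13] z:[9,13] -> hit [11,13], descend [5, 12, 15]
    N5 x:[13,19] y:[19/2,13] z:[9,11] -> miss, prune
    N12 x:[11,18] y:[11,13] z:[10,12] -> hit [11,12], descend [16, 17]
      N16 x:[11,16] y:[11,13] z:[10,35/3] -> hit [11,35/3] leaf, test {P1@t=11}
      N17 x:[14,18] y:[23/2,12] z:[34/3,12] -> miss, prune
    N15 x:[27,28] y:[10,11] z:[11,13] -> miss, prune
  N21 x:[23,44] y:[16,47/2] z:[5,44/3] -> miss, prune

Summary -> nodes [0, 2, 3, 8, 13, 6, 1, 7, 19, 14, 5, 12, 16, 17, 15, 21]; box-tests=16; leaf-entries=1; first=P1

== RESULT ==
1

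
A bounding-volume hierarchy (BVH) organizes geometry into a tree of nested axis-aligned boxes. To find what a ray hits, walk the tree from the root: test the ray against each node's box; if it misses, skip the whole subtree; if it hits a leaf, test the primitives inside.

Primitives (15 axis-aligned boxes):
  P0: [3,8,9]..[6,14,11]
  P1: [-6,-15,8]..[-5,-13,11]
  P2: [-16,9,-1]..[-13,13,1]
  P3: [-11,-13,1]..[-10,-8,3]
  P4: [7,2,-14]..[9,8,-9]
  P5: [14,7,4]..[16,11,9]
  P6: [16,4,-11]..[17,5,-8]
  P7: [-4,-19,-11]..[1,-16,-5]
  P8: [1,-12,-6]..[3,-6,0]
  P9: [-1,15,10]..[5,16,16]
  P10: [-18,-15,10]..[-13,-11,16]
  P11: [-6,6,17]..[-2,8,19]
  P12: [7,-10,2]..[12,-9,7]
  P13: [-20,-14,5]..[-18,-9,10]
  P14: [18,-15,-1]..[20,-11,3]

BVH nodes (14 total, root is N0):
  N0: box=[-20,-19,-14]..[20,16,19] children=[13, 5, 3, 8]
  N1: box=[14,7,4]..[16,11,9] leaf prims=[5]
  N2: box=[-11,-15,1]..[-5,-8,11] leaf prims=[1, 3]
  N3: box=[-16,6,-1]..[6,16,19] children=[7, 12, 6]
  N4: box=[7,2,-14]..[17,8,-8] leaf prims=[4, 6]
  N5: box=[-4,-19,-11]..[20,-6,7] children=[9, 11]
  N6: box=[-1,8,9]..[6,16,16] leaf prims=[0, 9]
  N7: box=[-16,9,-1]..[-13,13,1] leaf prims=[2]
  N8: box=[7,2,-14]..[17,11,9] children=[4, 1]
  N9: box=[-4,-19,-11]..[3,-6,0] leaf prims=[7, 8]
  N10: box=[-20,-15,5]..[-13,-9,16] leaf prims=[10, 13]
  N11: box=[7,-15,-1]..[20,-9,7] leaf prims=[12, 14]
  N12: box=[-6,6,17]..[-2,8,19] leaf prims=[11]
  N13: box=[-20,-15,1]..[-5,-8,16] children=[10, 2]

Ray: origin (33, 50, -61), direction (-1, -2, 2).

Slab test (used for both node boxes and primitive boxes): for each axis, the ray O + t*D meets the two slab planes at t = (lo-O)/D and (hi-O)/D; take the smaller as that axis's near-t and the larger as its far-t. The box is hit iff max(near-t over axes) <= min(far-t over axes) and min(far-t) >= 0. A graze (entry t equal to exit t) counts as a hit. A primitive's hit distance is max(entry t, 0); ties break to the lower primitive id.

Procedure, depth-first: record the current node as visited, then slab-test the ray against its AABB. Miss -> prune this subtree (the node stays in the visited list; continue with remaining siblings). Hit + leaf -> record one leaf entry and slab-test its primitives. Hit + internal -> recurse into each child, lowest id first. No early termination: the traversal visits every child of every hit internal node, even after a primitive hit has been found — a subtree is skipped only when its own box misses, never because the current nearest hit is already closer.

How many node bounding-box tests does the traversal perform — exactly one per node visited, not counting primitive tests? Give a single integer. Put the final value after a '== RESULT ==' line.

Trace the traversal:
N0 x:[13,53] y:[17,69/2] z:[47/2,40] -> hit [47/2,69/2], descend [3, 5, 8, 13]
  N3 x:[27,49] y:[17,22] z:[30,40] -> miss, prune
  N5 x:[13,37] y:[28,69/2] z:[25,34] -> hit [28,34], descend [9, 11]
    N9 x:[30,37] y:[28,69/2] z:[25,61/2] -> hit [30,61/2] leaf, test {P7(miss), P8@t=30}
    N11 x:[13,26] y:[59/2,65/2] z:[30,34] -> miss, prune
  N8 x:[16,26] y:[39/2,24] z:[47/2,35] -> hit [47/2,24], descend [1, 4]
    N1 x:[17,19] y:[39/2,43/2] z:[65/2,35] -> miss, prune
    N4 x:[16,26] y:[21,24] z:[47/2,53/2] -> hit [47/2,24] leaf, test {P4@t=24, P6(miss)}
  N13 x:[38,53] y:[29,65/2] z:[31,77/2] -> miss, prune

Visited [0, 3, 5, 9, 11, 8, 1, 4, 13]. Tests: 9 box, 2 leaf. Nearest: P4.

== RESULT ==
9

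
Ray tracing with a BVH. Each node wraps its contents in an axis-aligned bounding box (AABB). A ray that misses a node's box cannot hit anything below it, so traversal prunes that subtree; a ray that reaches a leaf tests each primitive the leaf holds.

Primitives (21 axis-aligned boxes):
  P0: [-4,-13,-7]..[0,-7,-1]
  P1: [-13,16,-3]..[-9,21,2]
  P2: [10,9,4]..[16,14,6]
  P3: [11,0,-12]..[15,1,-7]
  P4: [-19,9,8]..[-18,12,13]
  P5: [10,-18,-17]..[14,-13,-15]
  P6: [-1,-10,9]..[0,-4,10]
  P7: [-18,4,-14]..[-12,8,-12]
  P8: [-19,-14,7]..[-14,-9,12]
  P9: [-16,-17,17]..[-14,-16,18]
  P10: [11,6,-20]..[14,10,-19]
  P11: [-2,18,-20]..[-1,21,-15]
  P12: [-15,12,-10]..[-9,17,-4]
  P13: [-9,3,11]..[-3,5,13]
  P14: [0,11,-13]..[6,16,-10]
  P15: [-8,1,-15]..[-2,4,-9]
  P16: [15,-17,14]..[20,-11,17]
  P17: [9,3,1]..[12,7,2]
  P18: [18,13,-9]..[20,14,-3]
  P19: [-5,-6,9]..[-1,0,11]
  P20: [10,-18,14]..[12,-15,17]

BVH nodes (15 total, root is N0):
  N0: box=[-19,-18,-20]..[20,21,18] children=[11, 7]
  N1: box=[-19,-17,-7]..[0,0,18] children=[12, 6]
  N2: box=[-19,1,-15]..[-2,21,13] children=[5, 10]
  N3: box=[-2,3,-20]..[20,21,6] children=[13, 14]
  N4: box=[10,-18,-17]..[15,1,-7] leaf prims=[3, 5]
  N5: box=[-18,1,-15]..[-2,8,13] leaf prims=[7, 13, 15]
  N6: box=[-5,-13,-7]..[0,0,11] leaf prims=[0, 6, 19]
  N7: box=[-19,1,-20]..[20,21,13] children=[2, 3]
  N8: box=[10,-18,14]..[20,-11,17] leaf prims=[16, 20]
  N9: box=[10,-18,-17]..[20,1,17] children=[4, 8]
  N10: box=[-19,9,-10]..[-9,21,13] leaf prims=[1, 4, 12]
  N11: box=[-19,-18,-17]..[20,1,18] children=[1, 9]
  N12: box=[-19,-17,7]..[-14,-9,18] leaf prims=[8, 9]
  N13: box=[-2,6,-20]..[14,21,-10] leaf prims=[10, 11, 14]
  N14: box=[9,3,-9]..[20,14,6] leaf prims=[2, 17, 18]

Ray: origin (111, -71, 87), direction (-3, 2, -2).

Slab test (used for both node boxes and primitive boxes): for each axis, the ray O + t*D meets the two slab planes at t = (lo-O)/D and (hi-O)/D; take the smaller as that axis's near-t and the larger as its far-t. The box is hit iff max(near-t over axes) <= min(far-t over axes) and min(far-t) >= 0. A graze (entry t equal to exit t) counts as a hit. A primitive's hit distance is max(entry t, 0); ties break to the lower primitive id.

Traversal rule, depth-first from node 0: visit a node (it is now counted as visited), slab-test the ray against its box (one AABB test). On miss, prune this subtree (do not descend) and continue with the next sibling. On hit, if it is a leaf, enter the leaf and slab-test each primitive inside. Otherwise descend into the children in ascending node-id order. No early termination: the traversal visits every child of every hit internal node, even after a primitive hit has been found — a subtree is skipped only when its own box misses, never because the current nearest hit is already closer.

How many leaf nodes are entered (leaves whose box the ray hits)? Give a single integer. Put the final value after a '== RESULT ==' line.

Traverse from the root:
N0 x:[91/3,130/3] y:[53/2,46] z:[69/2,107/2] -> hit [69/2,130/3], descend [7, 11]
  N7 x:[91/3,130/3] y:[36,46] z:[37,107/2] -> hit [37,130/3], descend [2, 3]
    N2 x:[113/3,130/3] y:[36,46] z:[37,51] -> hit [113/3,130/3], descend [5, 10]
      N5 x:[113/3,43] y:[36,79/2] z:[37,51] -> hit [113/3,79/2] leaf, test {P7(miss), P13@t=38, P15(miss)}
      N10 x:[40,130/3] y:[40,46] z:[37,97/2] -> hit [40,130/3] leaf, test {P1(miss), P4(miss), P12(miss)}
    N3 x:[91/3,113/3] y:[37,46] z:[81/2,107/2] -> miss, prune
  N11 x:[91/3,130/3] y:[53/2,36] z:[69/2,52] -> hit [69/2,36], descend [1, 9]
    N1 x:[37,130/3] y:[27,71/2] z:[69/2,47] -> miss, prune
    N9 x:[91/3,101/3] y:[53/2,36] z:[35,52] -> miss, prune

9 AABB tests over nodes [0, 7, 2, 5, 10, 3, 11, 1, 9]; 2 leaves entered; closest P13.

== RESULT ==
2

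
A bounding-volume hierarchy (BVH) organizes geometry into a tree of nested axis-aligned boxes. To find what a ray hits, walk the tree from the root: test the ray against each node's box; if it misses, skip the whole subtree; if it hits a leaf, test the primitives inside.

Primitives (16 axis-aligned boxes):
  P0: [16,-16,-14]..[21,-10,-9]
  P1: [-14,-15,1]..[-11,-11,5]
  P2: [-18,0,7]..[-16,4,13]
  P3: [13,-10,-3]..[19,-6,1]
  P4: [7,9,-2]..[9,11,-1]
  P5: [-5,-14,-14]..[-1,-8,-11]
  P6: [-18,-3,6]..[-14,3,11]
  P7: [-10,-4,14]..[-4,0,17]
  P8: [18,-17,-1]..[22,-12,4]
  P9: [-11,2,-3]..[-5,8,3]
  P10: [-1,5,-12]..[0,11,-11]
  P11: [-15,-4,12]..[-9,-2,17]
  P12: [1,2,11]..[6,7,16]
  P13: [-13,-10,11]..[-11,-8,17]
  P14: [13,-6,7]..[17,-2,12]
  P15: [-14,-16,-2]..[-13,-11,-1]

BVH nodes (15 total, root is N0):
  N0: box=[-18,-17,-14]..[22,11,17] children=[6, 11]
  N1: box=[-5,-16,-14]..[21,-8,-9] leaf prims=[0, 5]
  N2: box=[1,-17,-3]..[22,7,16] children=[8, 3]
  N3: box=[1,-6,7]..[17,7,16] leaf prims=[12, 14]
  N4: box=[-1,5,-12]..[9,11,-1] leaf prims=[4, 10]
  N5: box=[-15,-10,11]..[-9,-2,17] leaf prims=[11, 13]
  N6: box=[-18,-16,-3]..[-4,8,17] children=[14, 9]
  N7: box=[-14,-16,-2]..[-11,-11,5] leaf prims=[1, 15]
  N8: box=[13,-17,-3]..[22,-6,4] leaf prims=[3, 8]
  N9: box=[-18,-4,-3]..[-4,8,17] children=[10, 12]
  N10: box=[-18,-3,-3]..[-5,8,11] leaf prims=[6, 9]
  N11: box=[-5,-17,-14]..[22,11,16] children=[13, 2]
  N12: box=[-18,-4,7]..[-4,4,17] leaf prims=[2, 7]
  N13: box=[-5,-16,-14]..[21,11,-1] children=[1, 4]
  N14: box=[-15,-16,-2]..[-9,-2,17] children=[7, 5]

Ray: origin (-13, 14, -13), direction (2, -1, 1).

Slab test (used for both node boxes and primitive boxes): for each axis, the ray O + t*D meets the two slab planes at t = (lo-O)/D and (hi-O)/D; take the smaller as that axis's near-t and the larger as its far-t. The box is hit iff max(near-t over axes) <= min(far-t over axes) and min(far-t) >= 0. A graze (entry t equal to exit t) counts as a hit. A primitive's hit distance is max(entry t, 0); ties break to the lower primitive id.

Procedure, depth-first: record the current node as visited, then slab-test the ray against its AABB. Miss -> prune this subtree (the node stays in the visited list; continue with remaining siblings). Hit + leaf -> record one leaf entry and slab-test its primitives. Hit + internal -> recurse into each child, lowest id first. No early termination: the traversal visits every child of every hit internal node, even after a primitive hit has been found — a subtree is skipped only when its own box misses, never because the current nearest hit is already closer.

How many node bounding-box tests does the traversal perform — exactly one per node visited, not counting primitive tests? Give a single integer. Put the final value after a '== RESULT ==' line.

Walk:
N0 x:[-5/2,35/2] y:[3,31] z:[-1,30] -> hit [3,35/2], descend [6, 11]
  N6 x:[-5/2,9/2] y:[6,30] z:[10,30] -> miss, prune
  N11 x:[4,35/2] y:[3,31] z:[-1,29] -> hit [4,35/2], descend [2, 13]
    N2 x:[7,35/2] y:[7,31] z:[10,29] -> hit [10,35/2], descend [3, 8]
      N3 x:[7,15] y:[7,20] z:[20,29] -> miss, prune
      N8 x:[13,35/2] y:[20,31] z:[10,17] -> miss, prune
    N13 x:[4,17] y:[3,30] z:[-1,12] -> hit [4,12], descend [1, 4]
      N1 x:[4,17] y:[22,30] z:[-1,4] -> miss, prune
      N4 x:[6,11] y:[3,9] z:[1,12] -> hit [6,9] leaf, test {P4(miss), P10(miss)}

order=[0, 6, 11, 2, 3, 8, 13, 1, 4]  |boxes|=9  |leaves|=1  hit=miss

== RESULT ==
9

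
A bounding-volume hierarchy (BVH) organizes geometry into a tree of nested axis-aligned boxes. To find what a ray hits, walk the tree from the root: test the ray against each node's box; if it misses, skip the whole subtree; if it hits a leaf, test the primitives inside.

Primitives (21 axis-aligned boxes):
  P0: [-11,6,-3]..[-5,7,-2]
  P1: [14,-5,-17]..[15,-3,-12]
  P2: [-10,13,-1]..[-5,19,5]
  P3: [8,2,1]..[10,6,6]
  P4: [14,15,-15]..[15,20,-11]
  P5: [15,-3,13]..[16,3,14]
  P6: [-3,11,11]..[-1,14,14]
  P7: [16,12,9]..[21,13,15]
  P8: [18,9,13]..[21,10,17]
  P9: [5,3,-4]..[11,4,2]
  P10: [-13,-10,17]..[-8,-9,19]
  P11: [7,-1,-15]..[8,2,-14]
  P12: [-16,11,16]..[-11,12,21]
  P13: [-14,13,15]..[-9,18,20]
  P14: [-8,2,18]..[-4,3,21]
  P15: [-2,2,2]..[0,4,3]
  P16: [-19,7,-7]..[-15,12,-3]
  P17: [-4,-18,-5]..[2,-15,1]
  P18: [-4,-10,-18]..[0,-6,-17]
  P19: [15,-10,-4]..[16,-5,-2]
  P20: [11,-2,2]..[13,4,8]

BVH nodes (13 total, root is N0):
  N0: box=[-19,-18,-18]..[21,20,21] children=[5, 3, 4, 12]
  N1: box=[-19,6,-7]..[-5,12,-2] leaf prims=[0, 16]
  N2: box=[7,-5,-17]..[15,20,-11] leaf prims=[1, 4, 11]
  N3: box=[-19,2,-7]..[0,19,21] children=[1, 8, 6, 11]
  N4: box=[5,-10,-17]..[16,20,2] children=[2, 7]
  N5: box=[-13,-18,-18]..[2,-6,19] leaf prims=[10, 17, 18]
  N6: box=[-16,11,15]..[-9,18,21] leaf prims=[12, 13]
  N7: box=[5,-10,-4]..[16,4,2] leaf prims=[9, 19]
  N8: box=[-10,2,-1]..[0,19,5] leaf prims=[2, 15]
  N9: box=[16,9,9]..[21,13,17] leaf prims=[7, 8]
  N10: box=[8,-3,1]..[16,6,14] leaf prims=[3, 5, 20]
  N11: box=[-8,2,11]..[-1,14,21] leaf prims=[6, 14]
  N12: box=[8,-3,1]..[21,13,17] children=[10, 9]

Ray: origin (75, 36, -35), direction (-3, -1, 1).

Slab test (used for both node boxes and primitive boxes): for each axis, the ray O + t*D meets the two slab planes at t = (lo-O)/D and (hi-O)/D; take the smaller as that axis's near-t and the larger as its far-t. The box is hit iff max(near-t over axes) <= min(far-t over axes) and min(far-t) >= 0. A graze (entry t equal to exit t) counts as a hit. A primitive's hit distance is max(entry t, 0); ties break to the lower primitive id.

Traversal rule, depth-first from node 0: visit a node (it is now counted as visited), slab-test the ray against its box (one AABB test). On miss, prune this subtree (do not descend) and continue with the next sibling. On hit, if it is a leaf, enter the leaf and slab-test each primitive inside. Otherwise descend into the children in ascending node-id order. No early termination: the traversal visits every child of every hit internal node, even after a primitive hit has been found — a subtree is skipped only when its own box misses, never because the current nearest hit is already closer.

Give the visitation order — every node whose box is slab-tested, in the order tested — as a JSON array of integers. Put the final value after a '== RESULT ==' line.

Trace the traversal:
N0 x:[18,94/3] y:[16,54] z:[17,56] -> hit [18,94/3], descend [3, 4, 5, 12]
  N3 x:[25,94/3] y:[17,34] z:[28,56] -> hit [28,94/3], descend [1, 6, 8, 11]
    N1 x:[80/3,94/3] y:[24,30] z:[28,33] -> hit [28,30] leaf, test {P0(miss), P16(miss)}
    N6 x:[28,91/3] y:[18,25] z:[50,56] -> miss, prune
    N8 x:[25,85/3] y:[17,34] z:[34,40] -> miss, prune
    N11 x:[76/3,83/3] y:[22,34] z:[46,56] -> miss, prune
  N4 x:[59/3,70/3] y:[16,46] z:[18,37] -> hit [59/3,70/3], descend [2, 7]
    N2 x:[20,68/3] y:[16,41] z:[18,24] -> hit [20,68/3] leaf, test {P1(miss), P4@t=20, P11(miss)}
    N7 x:[59/3,70/3] y:[32,46] z:[31,37] -> miss, prune
  N5 x:[73/3,88/3] y:[42,54] z:[17,54] -> miss, prune
  N12 x:[18,67/3] y:[23,39] z:[36,52] -> miss, prune

Visited [0, 3, 1, 6, 8, 11, 4, 2, 7, 5, 12]. Tests: 11 box, 2 leaf. Nearest: P4.

== RESULT ==
[0, 3, 1, 6, 8, 11, 4, 2, 7, 5, 12]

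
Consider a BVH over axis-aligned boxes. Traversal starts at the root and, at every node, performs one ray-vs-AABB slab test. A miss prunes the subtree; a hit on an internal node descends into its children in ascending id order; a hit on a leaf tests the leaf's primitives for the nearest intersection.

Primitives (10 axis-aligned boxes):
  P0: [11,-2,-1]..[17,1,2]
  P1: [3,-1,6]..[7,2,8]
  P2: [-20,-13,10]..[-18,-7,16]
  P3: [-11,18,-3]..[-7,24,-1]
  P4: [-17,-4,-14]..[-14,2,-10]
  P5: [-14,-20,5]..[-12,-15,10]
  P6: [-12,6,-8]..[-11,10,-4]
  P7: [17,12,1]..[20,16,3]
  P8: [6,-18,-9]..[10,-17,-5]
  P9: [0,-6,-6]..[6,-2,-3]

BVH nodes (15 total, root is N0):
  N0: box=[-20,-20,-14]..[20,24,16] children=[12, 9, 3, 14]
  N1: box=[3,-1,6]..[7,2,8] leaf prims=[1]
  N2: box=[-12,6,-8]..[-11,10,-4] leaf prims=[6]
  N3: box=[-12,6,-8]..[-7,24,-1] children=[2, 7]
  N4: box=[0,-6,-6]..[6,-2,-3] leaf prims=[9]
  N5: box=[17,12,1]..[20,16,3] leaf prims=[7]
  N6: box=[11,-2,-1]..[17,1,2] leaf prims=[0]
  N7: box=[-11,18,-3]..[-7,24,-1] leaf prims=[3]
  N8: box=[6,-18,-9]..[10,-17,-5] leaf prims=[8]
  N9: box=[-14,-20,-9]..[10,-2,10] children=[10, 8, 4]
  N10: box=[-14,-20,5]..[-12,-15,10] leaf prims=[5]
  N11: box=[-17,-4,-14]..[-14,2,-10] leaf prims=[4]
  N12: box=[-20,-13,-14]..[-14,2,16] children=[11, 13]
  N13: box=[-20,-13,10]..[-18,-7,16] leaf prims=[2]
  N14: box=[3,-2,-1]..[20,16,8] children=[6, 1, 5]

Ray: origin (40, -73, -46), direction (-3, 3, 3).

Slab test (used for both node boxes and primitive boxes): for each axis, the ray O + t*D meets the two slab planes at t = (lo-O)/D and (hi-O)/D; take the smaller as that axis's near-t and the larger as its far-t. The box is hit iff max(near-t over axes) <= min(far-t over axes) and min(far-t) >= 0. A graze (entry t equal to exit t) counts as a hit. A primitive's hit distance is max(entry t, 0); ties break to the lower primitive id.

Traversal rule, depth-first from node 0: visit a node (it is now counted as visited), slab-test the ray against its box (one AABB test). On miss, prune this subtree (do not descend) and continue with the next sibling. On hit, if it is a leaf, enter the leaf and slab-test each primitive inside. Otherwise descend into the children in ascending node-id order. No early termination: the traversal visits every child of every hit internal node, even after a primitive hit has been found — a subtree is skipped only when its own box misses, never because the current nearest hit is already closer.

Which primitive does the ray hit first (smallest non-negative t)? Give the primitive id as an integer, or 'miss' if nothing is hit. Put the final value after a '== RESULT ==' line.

Traverse from the root:
N0 x:[20/3,20] y:[53/3,97/3] z:[32/3,62/3] -> hit [53/3,20], descend [3, 9, 12, 14]
  N3 x:[47/3,52/3] y:[79/3,97/3] z:[38/3,15] -> miss, prune
  N9 x:[10,18] y:[53/3,71/3] z:[37/3,56/3] -> hit [53/3,18], descend [4, 8, 10]
    N4 x:[34/3,40/3] y:[67/3,71/3] z:[40/3,43/3] -> miss, prune
    N8 x:[10,34/3] y:[55/3,56/3] z:[37/3,41/3] -> miss, prune
    N10 x:[52/3,18] y:[53/3,58/3] z:[17,56/3] -> hit [53/3,18] leaf, test {P5@t=53/3}
  N12 x:[18,20] y:[20,25] z:[32/3,62/3] -> hit [20,20], descend [11, 13]
    N11 x:[18,19] y:[23,25] z:[32/3,12] -> miss, prune
    N13 x:[58/3,20] y:[20,22] z:[56/3,62/3] -> hit [20,20] leaf, test {P2@t=20}
  N14 x:[20/3,37/3] y:[71/3,89/3] z:[15,18] -> miss, prune

Visited [0, 3, 9, 4, 8, 10, 12, 11, 13, 14]. Tests: 10 box, 2 leaf. Nearest: P5.

== RESULT ==
5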